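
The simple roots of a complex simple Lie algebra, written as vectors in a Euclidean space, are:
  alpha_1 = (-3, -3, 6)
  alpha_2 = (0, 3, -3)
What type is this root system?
G_2

Compute the Cartan integers a_ij = 2(alpha_i, alpha_j)/(alpha_j, alpha_j); the resulting 2x2 Cartan matrix is
[[2, -3], [-1, 2]].
The roots have two lengths (squared-length ratio 3:1); the short ones are alpha_{2}. The associated Dynkin diagram is two nodes joined by a triple edge (G_2), so the type is G_2.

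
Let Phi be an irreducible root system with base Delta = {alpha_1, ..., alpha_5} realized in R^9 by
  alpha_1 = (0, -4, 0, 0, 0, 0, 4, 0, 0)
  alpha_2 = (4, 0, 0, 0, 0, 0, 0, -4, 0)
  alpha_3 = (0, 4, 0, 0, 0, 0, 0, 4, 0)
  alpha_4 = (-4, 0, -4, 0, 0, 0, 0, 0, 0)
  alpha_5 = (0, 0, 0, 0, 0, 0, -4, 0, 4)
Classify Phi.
Compute the Cartan integers a_ij = 2(alpha_i, alpha_j)/(alpha_j, alpha_j); the resulting 5x5 Cartan matrix is
[[2, 0, -1, 0, -1], [0, 2, -1, -1, 0], [-1, -1, 2, 0, 0], [0, -1, 0, 2, 0], [-1, 0, 0, 0, 2]].
All simple roots have the same length, so the diagram is simply laced. The associated Dynkin diagram is a chain of 5 nodes with single edges (A_5), so the type is A_5 (the algebra sl(6)).

A_5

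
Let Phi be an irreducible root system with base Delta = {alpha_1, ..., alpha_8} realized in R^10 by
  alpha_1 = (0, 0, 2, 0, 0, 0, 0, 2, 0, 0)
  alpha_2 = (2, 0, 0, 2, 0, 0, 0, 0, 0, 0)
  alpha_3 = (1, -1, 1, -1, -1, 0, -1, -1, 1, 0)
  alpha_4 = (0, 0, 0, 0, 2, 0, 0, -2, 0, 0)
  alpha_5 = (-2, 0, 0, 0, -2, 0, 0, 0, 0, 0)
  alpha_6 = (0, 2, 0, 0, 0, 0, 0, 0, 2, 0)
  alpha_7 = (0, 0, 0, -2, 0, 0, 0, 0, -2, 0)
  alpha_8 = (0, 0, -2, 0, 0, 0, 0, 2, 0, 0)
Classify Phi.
Compute the Cartan integers a_ij = 2(alpha_i, alpha_j)/(alpha_j, alpha_j); the resulting 8x8 Cartan matrix is
[[2, 0, 0, -1, 0, 0, 0, 0], [0, 2, 0, 0, -1, 0, -1, 0], [0, 0, 2, 0, 0, 0, 0, -1], [-1, 0, 0, 2, -1, 0, 0, -1], [0, -1, 0, -1, 2, 0, 0, 0], [0, 0, 0, 0, 0, 2, -1, 0], [0, -1, 0, 0, 0, -1, 2, 0], [0, 0, -1, -1, 0, 0, 0, 2]].
All simple roots have the same length, so the diagram is simply laced. The associated Dynkin diagram is a chain of 7 nodes with one extra node attached to the third node from one end (E_8), so the type is E_8.

E8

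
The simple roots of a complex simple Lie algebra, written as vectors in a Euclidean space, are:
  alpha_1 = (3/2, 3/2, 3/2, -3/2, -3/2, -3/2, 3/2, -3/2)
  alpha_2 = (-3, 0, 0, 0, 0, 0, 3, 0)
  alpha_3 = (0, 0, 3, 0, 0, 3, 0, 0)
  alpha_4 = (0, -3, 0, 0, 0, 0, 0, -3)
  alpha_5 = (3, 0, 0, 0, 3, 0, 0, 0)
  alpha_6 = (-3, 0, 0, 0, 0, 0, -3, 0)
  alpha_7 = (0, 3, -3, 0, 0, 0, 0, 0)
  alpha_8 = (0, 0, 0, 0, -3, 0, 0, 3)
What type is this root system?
Compute the Cartan integers a_ij = 2(alpha_i, alpha_j)/(alpha_j, alpha_j); the resulting 8x8 Cartan matrix is
[[2, 0, 0, 0, 0, -1, 0, 0], [0, 2, 0, 0, -1, 0, 0, 0], [0, 0, 2, 0, 0, 0, -1, 0], [0, 0, 0, 2, 0, 0, -1, -1], [0, -1, 0, 0, 2, -1, 0, -1], [-1, 0, 0, 0, -1, 2, 0, 0], [0, 0, -1, -1, 0, 0, 2, 0], [0, 0, 0, -1, -1, 0, 0, 2]].
All simple roots have the same length, so the diagram is simply laced. The associated Dynkin diagram is a chain of 7 nodes with one extra node attached to the third node from one end (E_8), so the type is E_8.

E_8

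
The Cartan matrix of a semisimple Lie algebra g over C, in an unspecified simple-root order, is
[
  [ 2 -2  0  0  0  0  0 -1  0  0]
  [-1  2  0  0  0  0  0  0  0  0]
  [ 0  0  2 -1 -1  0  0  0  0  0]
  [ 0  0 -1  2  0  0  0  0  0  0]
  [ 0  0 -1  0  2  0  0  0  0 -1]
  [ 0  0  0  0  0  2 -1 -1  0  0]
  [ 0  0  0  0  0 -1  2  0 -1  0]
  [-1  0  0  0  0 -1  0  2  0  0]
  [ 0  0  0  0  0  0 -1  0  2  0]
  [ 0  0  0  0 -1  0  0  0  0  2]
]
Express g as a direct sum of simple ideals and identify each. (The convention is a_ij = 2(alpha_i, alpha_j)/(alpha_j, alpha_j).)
The diagram associated to this matrix has two connected components: the simple roots {alpha_3, alpha_4, alpha_5, alpha_10} form a chain of 4 nodes with single edges (A_4), and {alpha_1, alpha_2, alpha_6, alpha_7, alpha_8, alpha_9} form a chain of 6 nodes with a double edge at one end; the terminal node there is the unique short simple root (B_6). A semisimple Lie algebra decomposes uniquely as the direct sum of simple ideals, one per connected component of its Dynkin diagram, so g ≅ A_4 ⊕ B_6 (dimension 24 + 78 = 102).

A4 ⊕ B6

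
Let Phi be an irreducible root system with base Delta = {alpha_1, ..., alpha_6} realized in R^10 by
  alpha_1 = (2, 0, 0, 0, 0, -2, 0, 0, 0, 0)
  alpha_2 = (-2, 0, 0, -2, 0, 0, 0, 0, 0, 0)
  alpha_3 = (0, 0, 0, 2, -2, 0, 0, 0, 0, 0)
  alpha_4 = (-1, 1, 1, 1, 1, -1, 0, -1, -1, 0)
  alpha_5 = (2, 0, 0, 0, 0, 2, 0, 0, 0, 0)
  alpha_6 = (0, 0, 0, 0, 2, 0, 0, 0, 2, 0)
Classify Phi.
Compute the Cartan integers a_ij = 2(alpha_i, alpha_j)/(alpha_j, alpha_j); the resulting 6x6 Cartan matrix is
[[2, -1, 0, 0, 0, 0], [-1, 2, -1, 0, -1, 0], [0, -1, 2, 0, 0, -1], [0, 0, 0, 2, -1, 0], [0, -1, 0, -1, 2, 0], [0, 0, -1, 0, 0, 2]].
All simple roots have the same length, so the diagram is simply laced. The associated Dynkin diagram is a chain of 5 nodes with one extra node attached to the third node from one end (E_6), so the type is E_6.

E6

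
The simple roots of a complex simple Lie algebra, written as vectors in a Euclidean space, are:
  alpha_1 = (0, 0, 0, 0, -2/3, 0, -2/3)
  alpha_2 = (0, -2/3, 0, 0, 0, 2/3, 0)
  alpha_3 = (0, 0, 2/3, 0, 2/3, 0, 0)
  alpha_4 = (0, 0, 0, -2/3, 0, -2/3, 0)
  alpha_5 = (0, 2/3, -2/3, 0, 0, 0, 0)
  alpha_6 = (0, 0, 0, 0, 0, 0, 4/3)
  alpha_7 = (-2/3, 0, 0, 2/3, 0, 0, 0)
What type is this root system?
C_7

Compute the Cartan integers a_ij = 2(alpha_i, alpha_j)/(alpha_j, alpha_j); the resulting 7x7 Cartan matrix is
[[2, 0, -1, 0, 0, -1, 0], [0, 2, 0, -1, -1, 0, 0], [-1, 0, 2, 0, -1, 0, 0], [0, -1, 0, 2, 0, 0, -1], [0, -1, -1, 0, 2, 0, 0], [-2, 0, 0, 0, 0, 2, 0], [0, 0, 0, -1, 0, 0, 2]].
The roots have two lengths (squared-length ratio 2:1); the short ones are alpha_{1,2,3,4,5,7}. The associated Dynkin diagram is a chain of 7 nodes with a double edge at one end; the terminal node there is the unique long simple root (C_7), so the type is C_7 (the algebra sp(14)).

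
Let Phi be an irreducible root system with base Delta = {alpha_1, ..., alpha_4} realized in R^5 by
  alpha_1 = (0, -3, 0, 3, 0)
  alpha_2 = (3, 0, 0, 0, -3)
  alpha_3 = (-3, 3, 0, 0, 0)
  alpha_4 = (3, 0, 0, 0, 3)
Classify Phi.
Compute the Cartan integers a_ij = 2(alpha_i, alpha_j)/(alpha_j, alpha_j); the resulting 4x4 Cartan matrix is
[[2, 0, -1, 0], [0, 2, -1, 0], [-1, -1, 2, -1], [0, 0, -1, 2]].
All simple roots have the same length, so the diagram is simply laced. The associated Dynkin diagram is a chain of 2 nodes with a fork of two nodes at one end (D_4), so the type is D_4 (the algebra so(8)).

D4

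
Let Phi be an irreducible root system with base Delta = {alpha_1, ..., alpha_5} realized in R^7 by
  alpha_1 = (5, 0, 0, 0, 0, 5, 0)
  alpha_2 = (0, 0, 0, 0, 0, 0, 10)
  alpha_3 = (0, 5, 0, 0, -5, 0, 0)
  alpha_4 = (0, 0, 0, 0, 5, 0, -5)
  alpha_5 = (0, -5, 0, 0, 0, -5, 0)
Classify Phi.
type C_5

Compute the Cartan integers a_ij = 2(alpha_i, alpha_j)/(alpha_j, alpha_j); the resulting 5x5 Cartan matrix is
[[2, 0, 0, 0, -1], [0, 2, 0, -2, 0], [0, 0, 2, -1, -1], [0, -1, -1, 2, 0], [-1, 0, -1, 0, 2]].
The roots have two lengths (squared-length ratio 2:1); the short ones are alpha_{1,3,4,5}. The associated Dynkin diagram is a chain of 5 nodes with a double edge at one end; the terminal node there is the unique long simple root (C_5), so the type is C_5 (the algebra sp(10)).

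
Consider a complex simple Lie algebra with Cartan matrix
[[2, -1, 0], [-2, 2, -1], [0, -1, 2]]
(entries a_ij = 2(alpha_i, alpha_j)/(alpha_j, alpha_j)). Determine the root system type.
The matrix has rank 3 with 2's on the diagonal. Reading the off-diagonal entries as Dynkin edges (a single edge where a_ij = a_ji = -1; a double or triple edge where a_ij * a_ji = 2 or 3), the diagram is a chain of 3 nodes with a double edge at one end; the terminal node there is the unique short simple root (B_3). One simple-root ordering that puts it in standard form is (alpha_3, alpha_2, alpha_1). So the algebra is type B_3, i.e. so(7).

type B_3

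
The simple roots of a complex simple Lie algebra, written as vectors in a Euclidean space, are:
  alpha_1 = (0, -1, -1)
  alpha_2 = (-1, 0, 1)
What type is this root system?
A_2 (sl(3))

Compute the Cartan integers a_ij = 2(alpha_i, alpha_j)/(alpha_j, alpha_j); the resulting 2x2 Cartan matrix is
[[2, -1], [-1, 2]].
All simple roots have the same length, so the diagram is simply laced. The associated Dynkin diagram is a chain of 2 nodes with single edges (A_2), so the type is A_2 (the algebra sl(3)).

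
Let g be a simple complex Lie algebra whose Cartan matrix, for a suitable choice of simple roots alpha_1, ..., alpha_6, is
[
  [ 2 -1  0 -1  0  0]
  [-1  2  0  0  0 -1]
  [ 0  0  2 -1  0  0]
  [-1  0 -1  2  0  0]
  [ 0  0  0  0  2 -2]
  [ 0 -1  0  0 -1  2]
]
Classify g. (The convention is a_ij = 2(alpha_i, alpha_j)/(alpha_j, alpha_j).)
C_6 (sp(12))

The matrix has rank 6 with 2's on the diagonal. Reading the off-diagonal entries as Dynkin edges (a single edge where a_ij = a_ji = -1; a double or triple edge where a_ij * a_ji = 2 or 3), the diagram is a chain of 6 nodes with a double edge at one end; the terminal node there is the unique long simple root (C_6). One simple-root ordering that puts it in standard form is (alpha_3, alpha_4, alpha_1, alpha_2, alpha_6, alpha_5). So the algebra is type C_6, i.e. sp(12).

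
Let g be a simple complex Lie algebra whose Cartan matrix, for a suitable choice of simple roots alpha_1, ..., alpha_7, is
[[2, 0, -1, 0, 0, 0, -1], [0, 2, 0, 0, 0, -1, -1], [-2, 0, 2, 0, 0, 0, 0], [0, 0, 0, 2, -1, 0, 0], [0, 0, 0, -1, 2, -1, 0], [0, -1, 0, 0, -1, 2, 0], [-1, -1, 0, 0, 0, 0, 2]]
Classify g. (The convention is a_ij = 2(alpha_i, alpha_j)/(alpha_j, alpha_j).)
C_7 (sp(14))

The matrix has rank 7 with 2's on the diagonal. Reading the off-diagonal entries as Dynkin edges (a single edge where a_ij = a_ji = -1; a double or triple edge where a_ij * a_ji = 2 or 3), the diagram is a chain of 7 nodes with a double edge at one end; the terminal node there is the unique long simple root (C_7). One simple-root ordering that puts it in standard form is (alpha_4, alpha_5, alpha_6, alpha_2, alpha_7, alpha_1, alpha_3). So the algebra is type C_7, i.e. sp(14).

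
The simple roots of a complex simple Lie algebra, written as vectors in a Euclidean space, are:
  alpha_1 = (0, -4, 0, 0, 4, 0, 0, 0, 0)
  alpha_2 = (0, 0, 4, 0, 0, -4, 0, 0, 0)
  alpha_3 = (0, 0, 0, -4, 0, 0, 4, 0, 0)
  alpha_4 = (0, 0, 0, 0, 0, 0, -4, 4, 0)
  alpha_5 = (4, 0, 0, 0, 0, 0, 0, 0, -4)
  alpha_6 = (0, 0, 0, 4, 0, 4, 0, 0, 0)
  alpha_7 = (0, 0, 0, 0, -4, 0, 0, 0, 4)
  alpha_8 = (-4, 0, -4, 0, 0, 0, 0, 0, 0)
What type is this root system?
A_8 (sl(9))

Compute the Cartan integers a_ij = 2(alpha_i, alpha_j)/(alpha_j, alpha_j); the resulting 8x8 Cartan matrix is
[[2, 0, 0, 0, 0, 0, -1, 0], [0, 2, 0, 0, 0, -1, 0, -1], [0, 0, 2, -1, 0, -1, 0, 0], [0, 0, -1, 2, 0, 0, 0, 0], [0, 0, 0, 0, 2, 0, -1, -1], [0, -1, -1, 0, 0, 2, 0, 0], [-1, 0, 0, 0, -1, 0, 2, 0], [0, -1, 0, 0, -1, 0, 0, 2]].
All simple roots have the same length, so the diagram is simply laced. The associated Dynkin diagram is a chain of 8 nodes with single edges (A_8), so the type is A_8 (the algebra sl(9)).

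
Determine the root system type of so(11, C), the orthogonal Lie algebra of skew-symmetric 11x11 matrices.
B_5 (so(11))

This is so(11) with 11 odd, which has dimension 11(11-1)/2 = 55 and rank (11-1)/2 = 5. In the classification of classical Lie algebras, the orthogonal algebra so(2n+1) in an odd number of variables has type B_n; here n = 5, so the Dynkin diagram is a chain of 5 nodes with a double edge at one end; the terminal node there is the unique short simple root (B_5). Hence the type is B_5.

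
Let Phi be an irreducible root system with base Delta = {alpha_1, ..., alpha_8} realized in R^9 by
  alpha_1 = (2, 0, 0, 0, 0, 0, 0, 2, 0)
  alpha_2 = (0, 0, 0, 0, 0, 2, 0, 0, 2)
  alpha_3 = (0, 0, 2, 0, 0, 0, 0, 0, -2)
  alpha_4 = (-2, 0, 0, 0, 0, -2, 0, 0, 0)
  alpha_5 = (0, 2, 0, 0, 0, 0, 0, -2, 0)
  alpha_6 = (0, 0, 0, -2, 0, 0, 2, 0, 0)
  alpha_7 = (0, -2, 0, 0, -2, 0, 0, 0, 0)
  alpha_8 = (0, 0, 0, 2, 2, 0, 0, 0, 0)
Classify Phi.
Compute the Cartan integers a_ij = 2(alpha_i, alpha_j)/(alpha_j, alpha_j); the resulting 8x8 Cartan matrix is
[[2, 0, 0, -1, -1, 0, 0, 0], [0, 2, -1, -1, 0, 0, 0, 0], [0, -1, 2, 0, 0, 0, 0, 0], [-1, -1, 0, 2, 0, 0, 0, 0], [-1, 0, 0, 0, 2, 0, -1, 0], [0, 0, 0, 0, 0, 2, 0, -1], [0, 0, 0, 0, -1, 0, 2, -1], [0, 0, 0, 0, 0, -1, -1, 2]].
All simple roots have the same length, so the diagram is simply laced. The associated Dynkin diagram is a chain of 8 nodes with single edges (A_8), so the type is A_8 (the algebra sl(9)).

A_8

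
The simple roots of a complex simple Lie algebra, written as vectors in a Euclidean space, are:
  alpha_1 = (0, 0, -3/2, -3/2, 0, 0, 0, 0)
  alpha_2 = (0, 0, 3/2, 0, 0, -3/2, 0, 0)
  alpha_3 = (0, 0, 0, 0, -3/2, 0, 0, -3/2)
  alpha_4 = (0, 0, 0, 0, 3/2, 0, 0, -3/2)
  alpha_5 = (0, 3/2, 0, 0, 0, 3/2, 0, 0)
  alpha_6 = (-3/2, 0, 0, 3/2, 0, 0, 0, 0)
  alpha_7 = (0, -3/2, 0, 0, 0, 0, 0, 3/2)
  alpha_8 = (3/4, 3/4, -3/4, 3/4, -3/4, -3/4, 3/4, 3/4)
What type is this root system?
Compute the Cartan integers a_ij = 2(alpha_i, alpha_j)/(alpha_j, alpha_j); the resulting 8x8 Cartan matrix is
[[2, -1, 0, 0, 0, -1, 0, 0], [-1, 2, 0, 0, -1, 0, 0, 0], [0, 0, 2, 0, 0, 0, -1, 0], [0, 0, 0, 2, 0, 0, -1, -1], [0, -1, 0, 0, 2, 0, -1, 0], [-1, 0, 0, 0, 0, 2, 0, 0], [0, 0, -1, -1, -1, 0, 2, 0], [0, 0, 0, -1, 0, 0, 0, 2]].
All simple roots have the same length, so the diagram is simply laced. The associated Dynkin diagram is a chain of 7 nodes with one extra node attached to the third node from one end (E_8), so the type is E_8.

type E_8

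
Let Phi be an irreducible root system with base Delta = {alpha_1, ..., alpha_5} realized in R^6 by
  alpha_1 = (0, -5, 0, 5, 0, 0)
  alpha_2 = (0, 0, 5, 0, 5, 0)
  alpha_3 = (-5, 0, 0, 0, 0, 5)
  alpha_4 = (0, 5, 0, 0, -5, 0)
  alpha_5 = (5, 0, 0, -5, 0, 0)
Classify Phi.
A5

Compute the Cartan integers a_ij = 2(alpha_i, alpha_j)/(alpha_j, alpha_j); the resulting 5x5 Cartan matrix is
[[2, 0, 0, -1, -1], [0, 2, 0, -1, 0], [0, 0, 2, 0, -1], [-1, -1, 0, 2, 0], [-1, 0, -1, 0, 2]].
All simple roots have the same length, so the diagram is simply laced. The associated Dynkin diagram is a chain of 5 nodes with single edges (A_5), so the type is A_5 (the algebra sl(6)).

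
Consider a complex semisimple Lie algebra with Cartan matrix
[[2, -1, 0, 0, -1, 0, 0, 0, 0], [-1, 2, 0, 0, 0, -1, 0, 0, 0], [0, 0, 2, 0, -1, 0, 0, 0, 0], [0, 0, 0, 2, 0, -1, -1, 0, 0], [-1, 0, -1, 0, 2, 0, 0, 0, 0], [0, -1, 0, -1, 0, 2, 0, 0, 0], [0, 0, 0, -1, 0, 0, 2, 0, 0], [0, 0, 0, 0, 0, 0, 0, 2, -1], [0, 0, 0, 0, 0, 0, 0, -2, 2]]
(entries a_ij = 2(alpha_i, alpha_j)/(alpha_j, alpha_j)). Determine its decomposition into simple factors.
A7 ⊕ B2

The diagram associated to this matrix has two connected components: the simple roots {alpha_1, alpha_2, alpha_3, alpha_4, alpha_5, alpha_6, alpha_7} form a chain of 7 nodes with single edges (A_7), and {alpha_8, alpha_9} form a chain of 2 nodes with a double edge at one end; the terminal node there is the unique short simple root (B_2). A semisimple Lie algebra decomposes uniquely as the direct sum of simple ideals, one per connected component of its Dynkin diagram, so g ≅ A_7 ⊕ B_2 (dimension 63 + 10 = 73).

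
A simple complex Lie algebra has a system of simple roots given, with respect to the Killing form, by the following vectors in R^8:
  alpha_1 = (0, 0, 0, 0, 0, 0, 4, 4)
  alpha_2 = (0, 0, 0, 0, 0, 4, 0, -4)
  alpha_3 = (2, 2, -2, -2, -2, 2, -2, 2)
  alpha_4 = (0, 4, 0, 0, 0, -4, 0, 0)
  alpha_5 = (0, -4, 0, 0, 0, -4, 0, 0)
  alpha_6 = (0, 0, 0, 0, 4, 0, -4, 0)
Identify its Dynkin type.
Compute the Cartan integers a_ij = 2(alpha_i, alpha_j)/(alpha_j, alpha_j); the resulting 6x6 Cartan matrix is
[[2, -1, 0, 0, 0, -1], [-1, 2, 0, -1, -1, 0], [0, 0, 2, 0, -1, 0], [0, -1, 0, 2, 0, 0], [0, -1, -1, 0, 2, 0], [-1, 0, 0, 0, 0, 2]].
All simple roots have the same length, so the diagram is simply laced. The associated Dynkin diagram is a chain of 5 nodes with one extra node attached to the third node from one end (E_6), so the type is E_6.

E6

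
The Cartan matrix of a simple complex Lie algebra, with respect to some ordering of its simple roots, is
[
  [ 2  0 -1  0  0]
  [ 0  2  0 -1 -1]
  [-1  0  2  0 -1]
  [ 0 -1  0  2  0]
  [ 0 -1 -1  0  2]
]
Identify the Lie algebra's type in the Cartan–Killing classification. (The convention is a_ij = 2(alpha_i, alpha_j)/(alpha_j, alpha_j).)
The matrix has rank 5 with 2's on the diagonal. Reading the off-diagonal entries as Dynkin edges (a single edge where a_ij = a_ji = -1; a double or triple edge where a_ij * a_ji = 2 or 3), the diagram is a chain of 5 nodes with single edges (A_5). One simple-root ordering that puts it in standard form is (alpha_4, alpha_2, alpha_5, alpha_3, alpha_1). So the algebra is type A_5, i.e. sl(6).

A_5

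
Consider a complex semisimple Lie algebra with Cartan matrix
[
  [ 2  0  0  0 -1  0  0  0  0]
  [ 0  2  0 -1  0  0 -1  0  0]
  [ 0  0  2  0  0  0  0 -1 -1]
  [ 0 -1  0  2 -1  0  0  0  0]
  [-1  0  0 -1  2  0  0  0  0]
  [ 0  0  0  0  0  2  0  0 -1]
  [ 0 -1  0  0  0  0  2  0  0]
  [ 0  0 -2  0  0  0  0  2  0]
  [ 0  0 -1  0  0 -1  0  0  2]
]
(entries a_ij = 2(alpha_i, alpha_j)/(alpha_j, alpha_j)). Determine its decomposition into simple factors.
type A_5 ⊕ type C_4

The diagram associated to this matrix has two connected components: the simple roots {alpha_1, alpha_2, alpha_4, alpha_5, alpha_7} form a chain of 5 nodes with single edges (A_5), and {alpha_3, alpha_6, alpha_8, alpha_9} form a chain of 4 nodes with a double edge at one end; the terminal node there is the unique long simple root (C_4). A semisimple Lie algebra decomposes uniquely as the direct sum of simple ideals, one per connected component of its Dynkin diagram, so g ≅ A_5 ⊕ C_4 (dimension 35 + 36 = 71).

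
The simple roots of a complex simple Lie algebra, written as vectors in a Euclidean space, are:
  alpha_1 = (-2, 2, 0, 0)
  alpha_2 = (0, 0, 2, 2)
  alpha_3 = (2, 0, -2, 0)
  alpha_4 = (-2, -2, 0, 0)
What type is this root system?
Compute the Cartan integers a_ij = 2(alpha_i, alpha_j)/(alpha_j, alpha_j); the resulting 4x4 Cartan matrix is
[[2, 0, -1, 0], [0, 2, -1, 0], [-1, -1, 2, -1], [0, 0, -1, 2]].
All simple roots have the same length, so the diagram is simply laced. The associated Dynkin diagram is a chain of 2 nodes with a fork of two nodes at one end (D_4), so the type is D_4 (the algebra so(8)).

D_4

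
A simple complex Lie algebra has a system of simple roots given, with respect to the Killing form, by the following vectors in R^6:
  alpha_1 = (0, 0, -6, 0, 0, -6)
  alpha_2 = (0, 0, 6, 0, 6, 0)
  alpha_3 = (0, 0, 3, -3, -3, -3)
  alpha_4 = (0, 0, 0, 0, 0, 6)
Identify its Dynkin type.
F4

Compute the Cartan integers a_ij = 2(alpha_i, alpha_j)/(alpha_j, alpha_j); the resulting 4x4 Cartan matrix is
[[2, -1, 0, -2], [-1, 2, 0, 0], [0, 0, 2, -1], [-1, 0, -1, 2]].
The roots have two lengths (squared-length ratio 2:1); the short ones are alpha_{3,4}. The associated Dynkin diagram is a chain of 4 nodes with a double edge between the middle two (F_4), so the type is F_4.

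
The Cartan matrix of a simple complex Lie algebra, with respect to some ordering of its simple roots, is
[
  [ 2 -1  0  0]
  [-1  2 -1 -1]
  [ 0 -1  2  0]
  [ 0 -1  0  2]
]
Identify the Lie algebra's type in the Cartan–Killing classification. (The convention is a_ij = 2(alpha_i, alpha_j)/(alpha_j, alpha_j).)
D4

The matrix has rank 4 with 2's on the diagonal. Reading the off-diagonal entries as Dynkin edges (a single edge where a_ij = a_ji = -1; a double or triple edge where a_ij * a_ji = 2 or 3), the diagram is a chain of 2 nodes with a fork of two nodes at one end (D_4). One simple-root ordering that puts it in standard form is (alpha_1, alpha_2, alpha_3, alpha_4). So the algebra is type D_4, i.e. so(8).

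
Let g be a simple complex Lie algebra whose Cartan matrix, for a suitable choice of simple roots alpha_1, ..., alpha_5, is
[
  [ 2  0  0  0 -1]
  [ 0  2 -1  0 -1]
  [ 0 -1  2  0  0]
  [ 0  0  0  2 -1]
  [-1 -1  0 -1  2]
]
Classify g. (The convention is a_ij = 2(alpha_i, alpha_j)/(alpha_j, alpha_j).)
D5

The matrix has rank 5 with 2's on the diagonal. Reading the off-diagonal entries as Dynkin edges (a single edge where a_ij = a_ji = -1; a double or triple edge where a_ij * a_ji = 2 or 3), the diagram is a chain of 3 nodes with a fork of two nodes at one end (D_5). One simple-root ordering that puts it in standard form is (alpha_3, alpha_2, alpha_5, alpha_4, alpha_1). So the algebra is type D_5, i.e. so(10).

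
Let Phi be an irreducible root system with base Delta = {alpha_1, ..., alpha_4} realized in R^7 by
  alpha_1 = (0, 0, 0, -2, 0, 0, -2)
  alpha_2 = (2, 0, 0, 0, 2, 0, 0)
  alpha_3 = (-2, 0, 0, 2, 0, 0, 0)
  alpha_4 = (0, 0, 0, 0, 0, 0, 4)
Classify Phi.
C_4

Compute the Cartan integers a_ij = 2(alpha_i, alpha_j)/(alpha_j, alpha_j); the resulting 4x4 Cartan matrix is
[[2, 0, -1, -1], [0, 2, -1, 0], [-1, -1, 2, 0], [-2, 0, 0, 2]].
The roots have two lengths (squared-length ratio 2:1); the short ones are alpha_{1,2,3}. The associated Dynkin diagram is a chain of 4 nodes with a double edge at one end; the terminal node there is the unique long simple root (C_4), so the type is C_4 (the algebra sp(8)).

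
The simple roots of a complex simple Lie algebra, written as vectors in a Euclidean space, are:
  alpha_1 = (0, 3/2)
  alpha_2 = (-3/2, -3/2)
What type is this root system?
B2

Compute the Cartan integers a_ij = 2(alpha_i, alpha_j)/(alpha_j, alpha_j); the resulting 2x2 Cartan matrix is
[[2, -1], [-2, 2]].
The roots have two lengths (squared-length ratio 2:1); the short ones are alpha_{1}. The associated Dynkin diagram is a chain of 2 nodes with a double edge at one end; the terminal node there is the unique short simple root (B_2), so the type is B_2 (the algebra so(5)).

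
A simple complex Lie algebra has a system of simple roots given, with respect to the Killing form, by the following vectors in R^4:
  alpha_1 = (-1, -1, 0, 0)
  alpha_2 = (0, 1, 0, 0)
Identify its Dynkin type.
Compute the Cartan integers a_ij = 2(alpha_i, alpha_j)/(alpha_j, alpha_j); the resulting 2x2 Cartan matrix is
[[2, -2], [-1, 2]].
The roots have two lengths (squared-length ratio 2:1); the short ones are alpha_{2}. The associated Dynkin diagram is a chain of 2 nodes with a double edge at one end; the terminal node there is the unique short simple root (B_2), so the type is B_2 (the algebra so(5)).

type B_2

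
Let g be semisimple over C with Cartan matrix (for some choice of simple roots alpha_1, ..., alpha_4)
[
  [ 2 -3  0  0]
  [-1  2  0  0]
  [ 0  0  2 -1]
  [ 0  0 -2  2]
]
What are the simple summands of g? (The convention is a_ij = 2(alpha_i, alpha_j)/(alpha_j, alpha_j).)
The diagram associated to this matrix has two connected components: the simple roots {alpha_3, alpha_4} form a chain of 2 nodes with a double edge at one end; the terminal node there is the unique short simple root (B_2), and {alpha_1, alpha_2} form two nodes joined by a triple edge (G_2). A semisimple Lie algebra decomposes uniquely as the direct sum of simple ideals, one per connected component of its Dynkin diagram, so g ≅ B_2 ⊕ G_2 (dimension 10 + 14 = 24).

B_2 + G_2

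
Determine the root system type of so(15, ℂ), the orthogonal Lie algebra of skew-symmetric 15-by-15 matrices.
This is so(15) with 15 odd, which has dimension 15(15-1)/2 = 105 and rank (15-1)/2 = 7. In the classification of classical Lie algebras, the orthogonal algebra so(2n+1) in an odd number of variables has type B_n; here n = 7, so the Dynkin diagram is a chain of 7 nodes with a double edge at one end; the terminal node there is the unique short simple root (B_7). Hence the type is B_7.

B_7 (so(15))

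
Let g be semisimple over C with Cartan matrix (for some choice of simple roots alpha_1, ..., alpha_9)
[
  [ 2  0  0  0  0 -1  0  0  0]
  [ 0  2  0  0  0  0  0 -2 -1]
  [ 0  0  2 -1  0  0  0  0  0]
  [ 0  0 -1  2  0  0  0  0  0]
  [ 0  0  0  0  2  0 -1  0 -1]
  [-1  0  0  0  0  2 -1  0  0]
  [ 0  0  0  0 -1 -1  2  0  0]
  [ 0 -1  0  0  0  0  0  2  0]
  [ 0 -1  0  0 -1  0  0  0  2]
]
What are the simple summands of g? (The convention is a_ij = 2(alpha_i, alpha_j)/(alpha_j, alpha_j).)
The diagram associated to this matrix has two connected components: the simple roots {alpha_3, alpha_4} form a chain of 2 nodes with single edges (A_2), and {alpha_1, alpha_2, alpha_5, alpha_6, alpha_7, alpha_8, alpha_9} form a chain of 7 nodes with a double edge at one end; the terminal node there is the unique short simple root (B_7). A semisimple Lie algebra decomposes uniquely as the direct sum of simple ideals, one per connected component of its Dynkin diagram, so g ≅ A_2 ⊕ B_7 (dimension 8 + 105 = 113).

A2 + B7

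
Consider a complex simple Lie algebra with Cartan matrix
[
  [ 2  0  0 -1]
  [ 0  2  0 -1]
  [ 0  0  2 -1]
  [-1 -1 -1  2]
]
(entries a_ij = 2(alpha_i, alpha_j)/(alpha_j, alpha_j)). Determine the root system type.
The matrix has rank 4 with 2's on the diagonal. Reading the off-diagonal entries as Dynkin edges (a single edge where a_ij = a_ji = -1; a double or triple edge where a_ij * a_ji = 2 or 3), the diagram is a chain of 2 nodes with a fork of two nodes at one end (D_4). One simple-root ordering that puts it in standard form is (alpha_3, alpha_4, alpha_1, alpha_2). So the algebra is type D_4, i.e. so(8).

D4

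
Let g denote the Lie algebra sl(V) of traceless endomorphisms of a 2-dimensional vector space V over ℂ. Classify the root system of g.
This is sl(2), which has dimension 2^2 - 1 = 3 and rank 2 - 1 = 1 (a Cartan subalgebra is the diagonal traceless matrices). In the classification of classical Lie algebras, the special linear algebra sl(n+1) has type A_n; here n = 1, so the Dynkin diagram is a chain of 1 nodes with single edges (A_1). Hence the type is A_1.

type A_1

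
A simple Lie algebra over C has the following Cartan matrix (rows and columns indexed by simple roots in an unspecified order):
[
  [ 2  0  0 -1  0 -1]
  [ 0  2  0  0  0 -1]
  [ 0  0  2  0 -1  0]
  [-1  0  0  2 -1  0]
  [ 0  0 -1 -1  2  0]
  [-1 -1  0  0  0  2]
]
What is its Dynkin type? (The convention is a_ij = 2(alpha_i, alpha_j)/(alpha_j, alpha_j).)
A_6 (sl(7))

The matrix has rank 6 with 2's on the diagonal. Reading the off-diagonal entries as Dynkin edges (a single edge where a_ij = a_ji = -1; a double or triple edge where a_ij * a_ji = 2 or 3), the diagram is a chain of 6 nodes with single edges (A_6). One simple-root ordering that puts it in standard form is (alpha_3, alpha_5, alpha_4, alpha_1, alpha_6, alpha_2). So the algebra is type A_6, i.e. sl(7).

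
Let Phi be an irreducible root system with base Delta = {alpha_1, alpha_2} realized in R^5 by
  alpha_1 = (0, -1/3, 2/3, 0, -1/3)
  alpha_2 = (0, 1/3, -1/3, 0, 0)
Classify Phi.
type G_2

Compute the Cartan integers a_ij = 2(alpha_i, alpha_j)/(alpha_j, alpha_j); the resulting 2x2 Cartan matrix is
[[2, -3], [-1, 2]].
The roots have two lengths (squared-length ratio 3:1); the short ones are alpha_{2}. The associated Dynkin diagram is two nodes joined by a triple edge (G_2), so the type is G_2.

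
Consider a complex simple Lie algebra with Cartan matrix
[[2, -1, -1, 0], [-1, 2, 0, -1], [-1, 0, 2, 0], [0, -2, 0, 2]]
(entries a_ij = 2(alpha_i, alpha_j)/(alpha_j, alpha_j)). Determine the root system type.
The matrix has rank 4 with 2's on the diagonal. Reading the off-diagonal entries as Dynkin edges (a single edge where a_ij = a_ji = -1; a double or triple edge where a_ij * a_ji = 2 or 3), the diagram is a chain of 4 nodes with a double edge at one end; the terminal node there is the unique long simple root (C_4). One simple-root ordering that puts it in standard form is (alpha_3, alpha_1, alpha_2, alpha_4). So the algebra is type C_4, i.e. sp(8).

C_4 (sp(8))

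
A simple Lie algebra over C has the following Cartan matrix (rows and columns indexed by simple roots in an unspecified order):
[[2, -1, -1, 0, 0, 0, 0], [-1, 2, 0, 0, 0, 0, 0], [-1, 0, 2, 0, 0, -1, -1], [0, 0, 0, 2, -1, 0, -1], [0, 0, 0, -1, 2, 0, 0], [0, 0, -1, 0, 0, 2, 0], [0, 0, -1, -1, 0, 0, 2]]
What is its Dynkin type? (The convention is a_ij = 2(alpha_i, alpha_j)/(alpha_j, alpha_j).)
The matrix has rank 7 with 2's on the diagonal. Reading the off-diagonal entries as Dynkin edges (a single edge where a_ij = a_ji = -1; a double or triple edge where a_ij * a_ji = 2 or 3), the diagram is a chain of 6 nodes with one extra node attached to the third node from one end (E_7). One simple-root ordering that puts it in standard form is (alpha_2, alpha_6, alpha_1, alpha_3, alpha_7, alpha_4, alpha_5). So the algebra is type E_7.

E_7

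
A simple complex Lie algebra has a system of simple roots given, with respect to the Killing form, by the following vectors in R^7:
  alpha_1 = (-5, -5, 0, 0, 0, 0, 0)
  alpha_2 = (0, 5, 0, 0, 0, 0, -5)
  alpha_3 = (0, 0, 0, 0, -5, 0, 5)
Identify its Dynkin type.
A_3 (sl(4))

Compute the Cartan integers a_ij = 2(alpha_i, alpha_j)/(alpha_j, alpha_j); the resulting 3x3 Cartan matrix is
[[2, -1, 0], [-1, 2, -1], [0, -1, 2]].
All simple roots have the same length, so the diagram is simply laced. The associated Dynkin diagram is a chain of 3 nodes with single edges (A_3), so the type is A_3 (the algebra sl(4)).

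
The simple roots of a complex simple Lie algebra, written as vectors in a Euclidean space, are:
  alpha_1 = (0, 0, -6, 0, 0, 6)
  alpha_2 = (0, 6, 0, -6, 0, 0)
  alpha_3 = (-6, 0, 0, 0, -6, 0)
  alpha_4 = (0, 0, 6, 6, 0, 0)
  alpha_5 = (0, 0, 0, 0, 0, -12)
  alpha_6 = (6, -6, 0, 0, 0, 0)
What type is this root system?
Compute the Cartan integers a_ij = 2(alpha_i, alpha_j)/(alpha_j, alpha_j); the resulting 6x6 Cartan matrix is
[[2, 0, 0, -1, -1, 0], [0, 2, 0, -1, 0, -1], [0, 0, 2, 0, 0, -1], [-1, -1, 0, 2, 0, 0], [-2, 0, 0, 0, 2, 0], [0, -1, -1, 0, 0, 2]].
The roots have two lengths (squared-length ratio 2:1); the short ones are alpha_{1,2,3,4,6}. The associated Dynkin diagram is a chain of 6 nodes with a double edge at one end; the terminal node there is the unique long simple root (C_6), so the type is C_6 (the algebra sp(12)).

C6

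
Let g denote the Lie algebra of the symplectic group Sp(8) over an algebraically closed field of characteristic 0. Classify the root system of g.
C_4

This is sp(8), which has dimension 8(8+1)/2 = 36 and rank 8/2 = 4. In the classification of classical Lie algebras, the symplectic algebra sp(2n) has type C_n; here n = 4, so the Dynkin diagram is a chain of 4 nodes with a double edge at one end; the terminal node there is the unique long simple root (C_4). Hence the type is C_4.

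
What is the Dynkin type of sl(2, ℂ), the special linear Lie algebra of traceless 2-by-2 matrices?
This is sl(2), which has dimension 2^2 - 1 = 3 and rank 2 - 1 = 1 (a Cartan subalgebra is the diagonal traceless matrices). In the classification of classical Lie algebras, the special linear algebra sl(n+1) has type A_n; here n = 1, so the Dynkin diagram is a chain of 1 nodes with single edges (A_1). Hence the type is A_1.

A_1 (sl(2))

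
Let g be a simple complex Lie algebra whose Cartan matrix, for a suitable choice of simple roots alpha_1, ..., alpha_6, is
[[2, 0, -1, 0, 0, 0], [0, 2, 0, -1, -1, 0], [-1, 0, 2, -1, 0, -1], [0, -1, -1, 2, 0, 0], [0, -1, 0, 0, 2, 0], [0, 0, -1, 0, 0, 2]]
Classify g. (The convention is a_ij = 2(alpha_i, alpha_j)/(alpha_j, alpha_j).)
type D_6

The matrix has rank 6 with 2's on the diagonal. Reading the off-diagonal entries as Dynkin edges (a single edge where a_ij = a_ji = -1; a double or triple edge where a_ij * a_ji = 2 or 3), the diagram is a chain of 4 nodes with a fork of two nodes at one end (D_6). One simple-root ordering that puts it in standard form is (alpha_5, alpha_2, alpha_4, alpha_3, alpha_1, alpha_6). So the algebra is type D_6, i.e. so(12).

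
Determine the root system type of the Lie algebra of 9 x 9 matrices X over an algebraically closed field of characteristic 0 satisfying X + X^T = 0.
B_4 (so(9))

This is so(9) with 9 odd, which has dimension 9(9-1)/2 = 36 and rank (9-1)/2 = 4. In the classification of classical Lie algebras, the orthogonal algebra so(2n+1) in an odd number of variables has type B_n; here n = 4, so the Dynkin diagram is a chain of 4 nodes with a double edge at one end; the terminal node there is the unique short simple root (B_4). Hence the type is B_4.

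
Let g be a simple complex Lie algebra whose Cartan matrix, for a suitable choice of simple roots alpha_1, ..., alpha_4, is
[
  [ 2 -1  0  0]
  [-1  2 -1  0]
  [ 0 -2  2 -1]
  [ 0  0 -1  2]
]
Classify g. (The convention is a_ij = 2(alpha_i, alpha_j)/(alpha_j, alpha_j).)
F4

The matrix has rank 4 with 2's on the diagonal. Reading the off-diagonal entries as Dynkin edges (a single edge where a_ij = a_ji = -1; a double or triple edge where a_ij * a_ji = 2 or 3), the diagram is a chain of 4 nodes with a double edge between the middle two (F_4). One simple-root ordering that puts it in standard form is (alpha_4, alpha_3, alpha_2, alpha_1). So the algebra is type F_4.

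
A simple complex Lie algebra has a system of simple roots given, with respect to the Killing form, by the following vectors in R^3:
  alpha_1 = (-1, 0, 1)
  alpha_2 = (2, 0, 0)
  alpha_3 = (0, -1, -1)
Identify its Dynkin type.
C_3 (sp(6))

Compute the Cartan integers a_ij = 2(alpha_i, alpha_j)/(alpha_j, alpha_j); the resulting 3x3 Cartan matrix is
[[2, -1, -1], [-2, 2, 0], [-1, 0, 2]].
The roots have two lengths (squared-length ratio 2:1); the short ones are alpha_{1,3}. The associated Dynkin diagram is a chain of 3 nodes with a double edge at one end; the terminal node there is the unique long simple root (C_3), so the type is C_3 (the algebra sp(6)).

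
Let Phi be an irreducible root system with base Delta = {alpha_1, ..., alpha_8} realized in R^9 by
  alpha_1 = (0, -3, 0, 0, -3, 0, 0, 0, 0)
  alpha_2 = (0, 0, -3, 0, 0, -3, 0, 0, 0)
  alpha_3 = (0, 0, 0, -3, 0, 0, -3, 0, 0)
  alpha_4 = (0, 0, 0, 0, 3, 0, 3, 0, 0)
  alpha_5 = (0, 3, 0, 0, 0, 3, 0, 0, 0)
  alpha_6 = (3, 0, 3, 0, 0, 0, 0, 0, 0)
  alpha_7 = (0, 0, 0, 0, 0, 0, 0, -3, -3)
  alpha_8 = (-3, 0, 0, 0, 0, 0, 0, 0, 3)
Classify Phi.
Compute the Cartan integers a_ij = 2(alpha_i, alpha_j)/(alpha_j, alpha_j); the resulting 8x8 Cartan matrix is
[[2, 0, 0, -1, -1, 0, 0, 0], [0, 2, 0, 0, -1, -1, 0, 0], [0, 0, 2, -1, 0, 0, 0, 0], [-1, 0, -1, 2, 0, 0, 0, 0], [-1, -1, 0, 0, 2, 0, 0, 0], [0, -1, 0, 0, 0, 2, 0, -1], [0, 0, 0, 0, 0, 0, 2, -1], [0, 0, 0, 0, 0, -1, -1, 2]].
All simple roots have the same length, so the diagram is simply laced. The associated Dynkin diagram is a chain of 8 nodes with single edges (A_8), so the type is A_8 (the algebra sl(9)).

A_8 (sl(9))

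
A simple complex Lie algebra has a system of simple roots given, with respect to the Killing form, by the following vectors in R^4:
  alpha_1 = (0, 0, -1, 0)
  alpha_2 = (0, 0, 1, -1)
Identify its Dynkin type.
B_2

Compute the Cartan integers a_ij = 2(alpha_i, alpha_j)/(alpha_j, alpha_j); the resulting 2x2 Cartan matrix is
[[2, -1], [-2, 2]].
The roots have two lengths (squared-length ratio 2:1); the short ones are alpha_{1}. The associated Dynkin diagram is a chain of 2 nodes with a double edge at one end; the terminal node there is the unique short simple root (B_2), so the type is B_2 (the algebra so(5)).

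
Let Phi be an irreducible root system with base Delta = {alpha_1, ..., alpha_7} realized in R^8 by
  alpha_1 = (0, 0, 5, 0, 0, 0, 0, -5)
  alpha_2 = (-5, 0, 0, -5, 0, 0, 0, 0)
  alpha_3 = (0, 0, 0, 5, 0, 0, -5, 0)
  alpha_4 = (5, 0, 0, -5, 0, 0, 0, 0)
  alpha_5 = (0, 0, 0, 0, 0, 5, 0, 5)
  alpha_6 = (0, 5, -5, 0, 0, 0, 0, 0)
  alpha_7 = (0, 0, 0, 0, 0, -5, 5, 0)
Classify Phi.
Compute the Cartan integers a_ij = 2(alpha_i, alpha_j)/(alpha_j, alpha_j); the resulting 7x7 Cartan matrix is
[[2, 0, 0, 0, -1, -1, 0], [0, 2, -1, 0, 0, 0, 0], [0, -1, 2, -1, 0, 0, -1], [0, 0, -1, 2, 0, 0, 0], [-1, 0, 0, 0, 2, 0, -1], [-1, 0, 0, 0, 0, 2, 0], [0, 0, -1, 0, -1, 0, 2]].
All simple roots have the same length, so the diagram is simply laced. The associated Dynkin diagram is a chain of 5 nodes with a fork of two nodes at one end (D_7), so the type is D_7 (the algebra so(14)).

D_7 (so(14))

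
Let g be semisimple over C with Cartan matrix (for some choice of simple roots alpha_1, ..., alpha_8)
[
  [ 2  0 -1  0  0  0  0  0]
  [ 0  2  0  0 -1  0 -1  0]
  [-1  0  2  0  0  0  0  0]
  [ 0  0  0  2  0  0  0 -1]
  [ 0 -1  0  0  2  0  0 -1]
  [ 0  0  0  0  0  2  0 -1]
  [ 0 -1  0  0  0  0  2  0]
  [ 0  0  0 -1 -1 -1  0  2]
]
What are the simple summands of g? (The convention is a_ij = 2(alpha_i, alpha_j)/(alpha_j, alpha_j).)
The diagram associated to this matrix has two connected components: the simple roots {alpha_1, alpha_3} form a chain of 2 nodes with single edges (A_2), and {alpha_2, alpha_4, alpha_5, alpha_6, alpha_7, alpha_8} form a chain of 4 nodes with a fork of two nodes at one end (D_6). A semisimple Lie algebra decomposes uniquely as the direct sum of simple ideals, one per connected component of its Dynkin diagram, so g ≅ A_2 ⊕ D_6 (dimension 8 + 66 = 74).

A_2 (sl(3)) ⊕ D_6 (so(12))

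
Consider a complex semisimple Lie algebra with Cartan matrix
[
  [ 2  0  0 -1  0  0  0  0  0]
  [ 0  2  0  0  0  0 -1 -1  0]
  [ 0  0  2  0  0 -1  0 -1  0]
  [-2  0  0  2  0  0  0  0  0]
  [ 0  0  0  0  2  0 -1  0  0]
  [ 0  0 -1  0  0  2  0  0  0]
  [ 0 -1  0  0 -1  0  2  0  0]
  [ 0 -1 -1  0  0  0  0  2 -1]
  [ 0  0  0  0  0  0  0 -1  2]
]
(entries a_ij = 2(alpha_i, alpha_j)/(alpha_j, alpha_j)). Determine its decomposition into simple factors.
type B_2 ⊕ type E_7

The diagram associated to this matrix has two connected components: the simple roots {alpha_1, alpha_4} form a chain of 2 nodes with a double edge at one end; the terminal node there is the unique short simple root (B_2), and {alpha_2, alpha_3, alpha_5, alpha_6, alpha_7, alpha_8, alpha_9} form a chain of 6 nodes with one extra node attached to the third node from one end (E_7). A semisimple Lie algebra decomposes uniquely as the direct sum of simple ideals, one per connected component of its Dynkin diagram, so g ≅ B_2 ⊕ E_7 (dimension 10 + 133 = 143).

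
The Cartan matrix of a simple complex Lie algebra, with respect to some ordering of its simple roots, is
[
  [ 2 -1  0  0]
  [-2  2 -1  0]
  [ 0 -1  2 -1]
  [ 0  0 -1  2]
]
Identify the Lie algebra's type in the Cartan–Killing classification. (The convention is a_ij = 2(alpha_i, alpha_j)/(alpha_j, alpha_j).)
B_4

The matrix has rank 4 with 2's on the diagonal. Reading the off-diagonal entries as Dynkin edges (a single edge where a_ij = a_ji = -1; a double or triple edge where a_ij * a_ji = 2 or 3), the diagram is a chain of 4 nodes with a double edge at one end; the terminal node there is the unique short simple root (B_4). One simple-root ordering that puts it in standard form is (alpha_4, alpha_3, alpha_2, alpha_1). So the algebra is type B_4, i.e. so(9).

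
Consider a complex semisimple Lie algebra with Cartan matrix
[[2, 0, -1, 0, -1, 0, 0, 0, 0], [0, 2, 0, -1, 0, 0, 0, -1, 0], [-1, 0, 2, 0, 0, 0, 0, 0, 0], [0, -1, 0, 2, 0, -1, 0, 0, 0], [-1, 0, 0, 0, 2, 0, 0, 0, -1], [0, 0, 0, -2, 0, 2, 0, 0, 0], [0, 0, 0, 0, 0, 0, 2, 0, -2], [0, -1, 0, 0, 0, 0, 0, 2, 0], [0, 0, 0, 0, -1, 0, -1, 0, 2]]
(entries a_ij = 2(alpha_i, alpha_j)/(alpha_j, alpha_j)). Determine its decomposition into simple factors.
C_4 + C_5

The diagram associated to this matrix has two connected components: the simple roots {alpha_2, alpha_4, alpha_6, alpha_8} form a chain of 4 nodes with a double edge at one end; the terminal node there is the unique long simple root (C_4), and {alpha_1, alpha_3, alpha_5, alpha_7, alpha_9} form a chain of 5 nodes with a double edge at one end; the terminal node there is the unique long simple root (C_5). A semisimple Lie algebra decomposes uniquely as the direct sum of simple ideals, one per connected component of its Dynkin diagram, so g ≅ C_4 ⊕ C_5 (dimension 36 + 55 = 91).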